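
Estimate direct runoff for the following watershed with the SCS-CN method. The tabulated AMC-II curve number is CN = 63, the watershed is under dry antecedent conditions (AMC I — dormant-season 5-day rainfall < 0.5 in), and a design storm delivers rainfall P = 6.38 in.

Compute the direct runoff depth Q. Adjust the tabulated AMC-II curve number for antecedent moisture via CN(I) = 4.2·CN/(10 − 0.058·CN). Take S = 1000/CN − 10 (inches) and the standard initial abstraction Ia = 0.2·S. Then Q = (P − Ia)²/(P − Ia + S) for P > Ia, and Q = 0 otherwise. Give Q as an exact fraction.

Q = 56186539369/76868747550 in ≈ 0.731 in

CN(I) from CN(II)=63: (4.2·63)/(10 − 0.058·63) = 132300/3173 ≈ 41.696
Retention S: 1000/CN − 10 with CN=41.696 → S = 18500/1323 ≈ 13.983 in
Ia = 0.2·(18500/1323) = 3700/1323 in ≈ 2.797 in
Since P=6.380 > Ia=2.797: effective rainfall P−Ia = 237037/66150 in
Q = (237037/66150)²/((237037/66150) + 18500/1323) = (56186539369/4375822500)/(1162037/66150) = 56186539369/76868747550 in ≈ 0.731 in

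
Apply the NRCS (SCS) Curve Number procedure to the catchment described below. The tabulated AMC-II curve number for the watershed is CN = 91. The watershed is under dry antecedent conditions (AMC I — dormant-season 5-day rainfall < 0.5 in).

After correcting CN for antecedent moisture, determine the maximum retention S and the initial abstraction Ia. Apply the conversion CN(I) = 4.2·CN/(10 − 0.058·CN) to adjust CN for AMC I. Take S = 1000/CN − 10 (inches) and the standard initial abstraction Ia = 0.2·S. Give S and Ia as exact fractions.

S = 1500/637 in ≈ 2.355 in; Ia = 300/637 in ≈ 0.471 in

CN(I) from CN(II)=91: (4.2·91)/(10 − 0.058·91) = 63700/787 ≈ 80.940
S = 1000/(63700/787) − 10 = 1500/637 in ≈ 2.355 in
Ia = 0.2·(1500/637) = 300/637 in ≈ 0.471 in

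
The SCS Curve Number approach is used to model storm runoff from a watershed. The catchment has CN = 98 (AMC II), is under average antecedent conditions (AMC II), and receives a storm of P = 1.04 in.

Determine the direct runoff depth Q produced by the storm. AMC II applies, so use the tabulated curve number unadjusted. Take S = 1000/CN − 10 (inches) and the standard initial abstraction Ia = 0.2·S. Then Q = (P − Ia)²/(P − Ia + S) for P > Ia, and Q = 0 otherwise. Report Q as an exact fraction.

AMC II — tabulated CN = 98 applies directly.
S = 1000/98 − 10 = 10/49 in ≈ 0.204 in
Ia = 0.2S: 0.2·0.204 = 0.041 in (exactly 2/49)
Excess rainfall: 1.040 − 0.041 = 0.999 in; P > Ia so Q > 0
Runoff Q = (P−Ia)²/(P−Ia+S) = (0.999)²/(0.999+0.204) = 749088/902825 ≈ 0.830 in

Q = 749088/902825 in ≈ 0.830 in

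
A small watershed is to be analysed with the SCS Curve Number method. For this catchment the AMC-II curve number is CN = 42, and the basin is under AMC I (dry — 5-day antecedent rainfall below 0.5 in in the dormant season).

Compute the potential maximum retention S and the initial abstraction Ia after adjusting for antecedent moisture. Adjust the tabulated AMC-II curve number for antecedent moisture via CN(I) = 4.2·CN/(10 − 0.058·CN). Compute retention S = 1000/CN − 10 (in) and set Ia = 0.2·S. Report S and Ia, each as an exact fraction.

S = 14500/441 in ≈ 32.880 in; Ia = 2900/441 in ≈ 6.576 in

CN(I) from CN(II)=42: (4.2·42)/(10 − 0.058·42) = 44100/1891 ≈ 23.321
Max retention: S = 1000/(44100/1891) − 10 = 14500/441 in (≈ 32.880 in)
Ia = 0.2S: 0.2·32.880 = 6.576 in (exactly 2900/441)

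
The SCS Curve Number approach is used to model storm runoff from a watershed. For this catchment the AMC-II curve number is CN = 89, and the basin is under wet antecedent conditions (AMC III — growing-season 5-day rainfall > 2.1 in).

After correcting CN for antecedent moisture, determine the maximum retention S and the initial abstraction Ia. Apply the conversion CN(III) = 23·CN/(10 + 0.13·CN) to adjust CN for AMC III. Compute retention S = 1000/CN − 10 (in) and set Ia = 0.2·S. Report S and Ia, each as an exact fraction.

Wet (AMC III): CN(III) = 23·89/(10 + 0.13·89) = 2047/(2157/100) = 204700/2157 ≈ 94.900
Retention S: 1000/CN − 10 with CN=94.900 → S = 1100/2047 ≈ 0.537 in
Ia = 0.2S: 0.2·0.537 = 0.107 in (exactly 220/2047)

S = 1100/2047 in ≈ 0.537 in; Ia = 220/2047 in ≈ 0.107 in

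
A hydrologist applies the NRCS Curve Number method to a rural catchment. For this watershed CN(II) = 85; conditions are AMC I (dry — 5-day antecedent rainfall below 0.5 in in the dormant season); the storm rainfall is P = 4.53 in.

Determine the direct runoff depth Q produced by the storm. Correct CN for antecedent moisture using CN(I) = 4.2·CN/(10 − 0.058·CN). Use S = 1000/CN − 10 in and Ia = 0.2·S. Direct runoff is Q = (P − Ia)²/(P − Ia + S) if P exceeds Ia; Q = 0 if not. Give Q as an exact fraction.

CN(I) from CN(II)=85: (4.2·85)/(10 − 0.058·85) = 11900/169 ≈ 70.414
Max retention: S = 1000/(11900/169) − 10 = 500/119 in (≈ 4.202 in)
Initial abstraction Ia = S/5 = (500/119)/5 = 100/119 ≈ 0.840 in
Since P=4.530 > Ia=0.840: effective rainfall P−Ia = 43907/11900 in
Runoff Q = (P−Ia)²/(P−Ia+S) = (3.690)²/(3.690+4.202) = 1927824649/1117493300 ≈ 1.725 in

Q = 1927824649/1117493300 in ≈ 1.725 in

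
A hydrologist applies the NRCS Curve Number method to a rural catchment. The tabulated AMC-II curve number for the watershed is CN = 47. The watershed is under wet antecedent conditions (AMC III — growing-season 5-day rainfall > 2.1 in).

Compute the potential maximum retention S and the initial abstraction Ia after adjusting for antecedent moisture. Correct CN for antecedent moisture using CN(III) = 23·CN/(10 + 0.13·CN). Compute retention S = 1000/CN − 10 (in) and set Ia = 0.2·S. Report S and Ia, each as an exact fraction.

Adjust CN=47 to AMC III: 23·47/(10 + 0.13·47) → 1081 ÷ (1611/100) = 108100/1611 ≈ 67.101
S = 1000/(108100/1611) − 10 = 5300/1081 in ≈ 4.903 in
Initial abstraction Ia = S/5 = (5300/1081)/5 = 1060/1081 ≈ 0.981 in

S = 5300/1081 in ≈ 4.903 in; Ia = 1060/1081 in ≈ 0.981 in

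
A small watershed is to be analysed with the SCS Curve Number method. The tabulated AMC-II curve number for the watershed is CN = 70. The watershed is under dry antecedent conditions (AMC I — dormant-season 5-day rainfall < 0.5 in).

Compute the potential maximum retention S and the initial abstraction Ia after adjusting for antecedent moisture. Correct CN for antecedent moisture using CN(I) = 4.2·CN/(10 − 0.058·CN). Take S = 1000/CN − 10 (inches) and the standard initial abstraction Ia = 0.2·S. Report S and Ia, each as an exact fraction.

Adjust CN=70 to AMC I: 4.2·70/(10 − 0.058·70) → 294 ÷ (297/50) = 4900/99 ≈ 49.495
Retention S: 1000/CN − 10 with CN=49.495 → S = 500/49 ≈ 10.204 in
Ia = 0.2S: 0.2·10.204 = 2.041 in (exactly 100/49)

S = 500/49 in ≈ 10.204 in; Ia = 100/49 in ≈ 2.041 in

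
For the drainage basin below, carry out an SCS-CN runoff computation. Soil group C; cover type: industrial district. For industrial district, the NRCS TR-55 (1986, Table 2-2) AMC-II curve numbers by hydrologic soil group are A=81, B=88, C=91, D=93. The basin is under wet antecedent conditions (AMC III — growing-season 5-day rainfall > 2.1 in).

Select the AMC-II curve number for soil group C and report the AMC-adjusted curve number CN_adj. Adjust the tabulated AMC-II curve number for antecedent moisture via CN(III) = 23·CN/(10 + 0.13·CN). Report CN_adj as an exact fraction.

NRCS table: industrial district, soil group C → CN(II) = 91
Adjust CN=91 to AMC III: 23·91/(10 + 0.13·91) → 2093 ÷ (2183/100) = 209300/2183 ≈ 95.877

CN_adj = 209300/2183 ≈ 95.877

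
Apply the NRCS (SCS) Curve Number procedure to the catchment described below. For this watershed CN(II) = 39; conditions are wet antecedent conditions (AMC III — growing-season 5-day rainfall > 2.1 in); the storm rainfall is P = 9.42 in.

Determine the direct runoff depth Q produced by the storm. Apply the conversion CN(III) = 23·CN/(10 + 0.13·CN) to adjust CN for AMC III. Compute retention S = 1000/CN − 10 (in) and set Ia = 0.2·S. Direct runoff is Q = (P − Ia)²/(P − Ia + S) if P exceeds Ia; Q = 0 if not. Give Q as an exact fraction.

Wet (AMC III): CN(III) = 23·39/(10 + 0.13·39) = 897/(1507/100) = 89700/1507 ≈ 59.522
Max retention: S = 1000/(89700/1507) − 10 = 6100/897 in (≈ 6.800 in)
Ia = 0.2·(6100/897) = 1220/897 in ≈ 1.360 in
P − Ia = 9.420 − 1.360 = 361487/44850 ≈ 8.060 in (> 0, runoff occurs)
Q = (361487/44850)²/((361487/44850) + 6100/897) = (130672851169/2011522500)/(666487/44850) = 130672851169/29891941950 in ≈ 4.372 in

Q = 130672851169/29891941950 in ≈ 4.372 in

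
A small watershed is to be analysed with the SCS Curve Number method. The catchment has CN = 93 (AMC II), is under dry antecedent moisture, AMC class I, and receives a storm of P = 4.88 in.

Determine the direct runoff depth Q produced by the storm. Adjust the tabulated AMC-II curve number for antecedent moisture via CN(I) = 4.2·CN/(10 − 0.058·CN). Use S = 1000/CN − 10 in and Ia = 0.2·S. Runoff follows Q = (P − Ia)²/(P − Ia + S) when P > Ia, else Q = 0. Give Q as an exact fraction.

Q = 497322722/153582525 in ≈ 3.238 in

Adjust CN=93 to AMC I: 4.2·93/(10 − 0.058·93) → (1953/5) ÷ (2303/500) = 27900/329 ≈ 84.802
Retention S: 1000/CN − 10 with CN=84.802 → S = 500/279 ≈ 1.792 in
Initial abstraction Ia = S/5 = (500/279)/5 = 100/279 ≈ 0.358 in
P − Ia = 4.880 − 0.358 = 31538/6975 ≈ 4.522 in (> 0, runoff occurs)
Runoff Q = (P−Ia)²/(P−Ia+S) = (4.522)²/(4.522+1.792) = 497322722/153582525 ≈ 3.238 in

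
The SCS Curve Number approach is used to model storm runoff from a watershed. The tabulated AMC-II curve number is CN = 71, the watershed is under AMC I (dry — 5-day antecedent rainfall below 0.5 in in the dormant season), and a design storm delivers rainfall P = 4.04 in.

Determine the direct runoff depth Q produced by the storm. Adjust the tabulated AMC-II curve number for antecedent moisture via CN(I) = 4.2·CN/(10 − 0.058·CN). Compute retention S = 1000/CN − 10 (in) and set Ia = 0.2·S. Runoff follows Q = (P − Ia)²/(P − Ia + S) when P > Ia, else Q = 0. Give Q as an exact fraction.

CN(I) from CN(II)=71: (4.2·71)/(10 − 0.058·71) = 149100/2941 ≈ 50.697
S = 1000/(149100/2941) − 10 = 14500/1491 in ≈ 9.725 in
Ia = 0.2·(14500/1491) = 2900/1491 in ≈ 1.945 in
Excess rainfall: 4.040 − 1.945 = 2.095 in; P > Ia so Q > 0
Q = (78091/37275)²/((78091/37275) + 14500/1491) = (6098204281/1389425625)/(440591/37275) = 6098204281/16423029525 in ≈ 0.371 in

Q = 6098204281/16423029525 in ≈ 0.371 in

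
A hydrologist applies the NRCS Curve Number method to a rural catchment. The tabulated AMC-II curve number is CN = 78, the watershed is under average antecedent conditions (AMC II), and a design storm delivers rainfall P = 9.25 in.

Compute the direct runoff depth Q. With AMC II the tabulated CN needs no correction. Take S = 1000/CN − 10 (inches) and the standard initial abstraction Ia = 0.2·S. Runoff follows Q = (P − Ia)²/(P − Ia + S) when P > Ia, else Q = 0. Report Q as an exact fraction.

Average conditions: CN = 78 (no AMC adjustment).
S = 1000/78 − 10 = 110/39 in ≈ 2.821 in
Ia = 0.2·(110/39) = 22/39 in ≈ 0.564 in
P − Ia = 9.250 − 0.564 = 1355/156 ≈ 8.686 in (> 0, runoff occurs)
Runoff Q = (P−Ia)²/(P−Ia+S) = (8.686)²/(8.686+2.821) = 367205/56004 ≈ 6.557 in

Q = 367205/56004 in ≈ 6.557 in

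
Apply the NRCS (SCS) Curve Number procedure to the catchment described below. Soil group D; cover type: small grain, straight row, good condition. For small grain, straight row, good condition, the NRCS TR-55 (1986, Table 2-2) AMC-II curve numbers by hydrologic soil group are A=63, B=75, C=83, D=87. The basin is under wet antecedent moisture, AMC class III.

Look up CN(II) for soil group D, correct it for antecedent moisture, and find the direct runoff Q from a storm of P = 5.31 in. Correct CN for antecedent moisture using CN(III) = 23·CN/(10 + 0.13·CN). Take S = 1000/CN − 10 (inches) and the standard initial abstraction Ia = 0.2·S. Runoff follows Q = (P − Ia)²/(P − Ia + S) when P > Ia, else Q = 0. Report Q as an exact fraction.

NRCS table: small grain, straight row, good condition, soil group D → CN(II) = 87
Adjust CN=87 to AMC III: 23·87/(10 + 0.13·87) → 2001 ÷ (2131/100) = 200100/2131 ≈ 93.900
Max retention: S = 1000/(200100/2131) − 10 = 1300/2001 in (≈ 0.650 in)
Initial abstraction Ia = S/5 = (1300/2001)/5 = 260/2001 ≈ 0.130 in
Excess rainfall: 5.310 − 0.130 = 5.180 in; P > Ia so Q > 0
Q = (1036531/200100)²/((1036531/200100) + 1300/2001) = (1074396513961/40040010000)/(1166531/200100) = 1074396513961/233422853100 in ≈ 4.603 in

Q = 1074396513961/233422853100 in ≈ 4.603 in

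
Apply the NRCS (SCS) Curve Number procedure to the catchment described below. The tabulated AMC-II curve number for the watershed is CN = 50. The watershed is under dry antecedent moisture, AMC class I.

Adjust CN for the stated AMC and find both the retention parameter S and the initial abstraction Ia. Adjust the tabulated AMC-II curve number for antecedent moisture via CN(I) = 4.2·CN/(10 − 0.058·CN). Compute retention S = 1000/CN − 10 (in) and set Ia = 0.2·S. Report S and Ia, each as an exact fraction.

CN(I) from CN(II)=50: (4.2·50)/(10 − 0.058·50) = 2100/71 ≈ 29.577
Retention S: 1000/CN − 10 with CN=29.577 → S = 500/21 ≈ 23.810 in
Ia = 0.2S: 0.2·23.810 = 4.762 in (exactly 100/21)

S = 500/21 in ≈ 23.810 in; Ia = 100/21 in ≈ 4.762 in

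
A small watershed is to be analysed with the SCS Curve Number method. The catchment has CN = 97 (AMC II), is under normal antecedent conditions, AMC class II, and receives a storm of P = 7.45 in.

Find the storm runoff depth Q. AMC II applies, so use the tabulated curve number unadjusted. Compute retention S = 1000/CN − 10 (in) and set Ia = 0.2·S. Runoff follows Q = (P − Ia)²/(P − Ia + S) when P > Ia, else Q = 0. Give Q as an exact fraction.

Q = 205434889/28970020 in ≈ 7.091 in

CN(II) = 97; AMC II needs no correction.
S = 1000/97 − 10 = 30/97 in ≈ 0.309 in
Initial abstraction Ia = S/5 = (30/97)/5 = 6/97 ≈ 0.062 in
Since P=7.450 > Ia=0.062: effective rainfall P−Ia = 14333/1940 in
Q = (14333/1940)²/((14333/1940) + 30/97) = (205434889/3763600)/(14933/1940) = 205434889/28970020 in ≈ 7.091 in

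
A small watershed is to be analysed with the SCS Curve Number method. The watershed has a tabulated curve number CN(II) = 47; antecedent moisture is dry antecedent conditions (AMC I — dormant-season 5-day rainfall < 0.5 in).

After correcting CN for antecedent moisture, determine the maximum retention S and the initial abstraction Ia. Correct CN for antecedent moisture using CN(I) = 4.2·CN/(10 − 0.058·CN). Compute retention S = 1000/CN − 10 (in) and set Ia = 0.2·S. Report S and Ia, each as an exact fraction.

CN(I) from CN(II)=47: (4.2·47)/(10 − 0.058·47) = 98700/3637 ≈ 27.138
S = 1000/(98700/3637) − 10 = 26500/987 in ≈ 26.849 in
Initial abstraction Ia = S/5 = (26500/987)/5 = 5300/987 ≈ 5.370 in

S = 26500/987 in ≈ 26.849 in; Ia = 5300/987 in ≈ 5.370 in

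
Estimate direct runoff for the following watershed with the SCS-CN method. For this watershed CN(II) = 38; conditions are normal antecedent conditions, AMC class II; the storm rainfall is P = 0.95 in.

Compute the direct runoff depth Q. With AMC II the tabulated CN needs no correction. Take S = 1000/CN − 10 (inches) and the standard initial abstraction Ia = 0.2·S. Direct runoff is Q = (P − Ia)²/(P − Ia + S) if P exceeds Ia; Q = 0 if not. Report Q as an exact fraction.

Q = 0 in ≈ 0.000 in

AMC II — tabulated CN = 38 applies directly.
S = 1000/38 − 10 = 310/19 in ≈ 16.316 in
Ia = 0.2·(310/19) = 62/19 in ≈ 3.263 in
P = 0.950 ≤ Ia = 3.263 in: entire storm abstracted, Q = 0.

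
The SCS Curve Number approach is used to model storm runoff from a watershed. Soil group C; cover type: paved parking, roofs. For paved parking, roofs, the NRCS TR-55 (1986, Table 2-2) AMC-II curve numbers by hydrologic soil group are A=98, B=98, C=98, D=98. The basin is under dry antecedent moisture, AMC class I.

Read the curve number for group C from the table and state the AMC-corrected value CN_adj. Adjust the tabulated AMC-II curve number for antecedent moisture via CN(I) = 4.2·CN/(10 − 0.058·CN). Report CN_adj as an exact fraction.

CN_adj = 102900/1079 ≈ 95.366

NRCS table: paved parking, roofs, soil group C → CN(II) = 98
Dry (AMC I): CN(I) = 4.2·98/(10 − 0.058·98) = (2058/5)/(1079/250) = 102900/1079 ≈ 95.366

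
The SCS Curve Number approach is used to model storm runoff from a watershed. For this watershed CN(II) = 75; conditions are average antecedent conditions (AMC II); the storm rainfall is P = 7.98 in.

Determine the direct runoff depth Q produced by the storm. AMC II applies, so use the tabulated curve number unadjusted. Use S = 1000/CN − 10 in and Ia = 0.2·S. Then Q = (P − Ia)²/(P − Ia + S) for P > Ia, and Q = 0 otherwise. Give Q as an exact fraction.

Q = 1203409/239550 in ≈ 5.024 in

CN(II) = 75; AMC II needs no correction.
Retention S: 1000/CN − 10 with CN=75.000 → S = 10/3 ≈ 3.333 in
Initial abstraction Ia = S/5 = (10/3)/5 = 2/3 ≈ 0.667 in
Excess rainfall: 7.980 − 0.667 = 7.313 in; P > Ia so Q > 0
Runoff Q = (P−Ia)²/(P−Ia+S) = (7.313)²/(7.313+3.333) = 1203409/239550 ≈ 5.024 in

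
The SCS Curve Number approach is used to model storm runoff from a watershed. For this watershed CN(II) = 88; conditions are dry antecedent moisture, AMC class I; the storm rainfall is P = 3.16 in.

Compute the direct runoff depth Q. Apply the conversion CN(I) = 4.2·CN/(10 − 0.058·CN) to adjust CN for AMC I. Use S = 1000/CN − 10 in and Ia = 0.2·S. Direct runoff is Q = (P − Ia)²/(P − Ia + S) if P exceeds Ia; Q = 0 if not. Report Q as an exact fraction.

Q = 23357889/21334775 in ≈ 1.095 in

Adjust CN=88 to AMC I: 4.2·88/(10 − 0.058·88) → (1848/5) ÷ (612/125) = 3850/51 ≈ 75.490
S = 1000/(3850/51) − 10 = 250/77 in ≈ 3.247 in
Ia = 0.2S: 0.2·3.247 = 0.649 in (exactly 50/77)
P − Ia = 3.160 − 0.649 = 4833/1925 ≈ 2.511 in (> 0, runoff occurs)
Q: (4833/1925)² ÷ (11083/1925) = 23357889/21334775 in (≈ 1.095 in)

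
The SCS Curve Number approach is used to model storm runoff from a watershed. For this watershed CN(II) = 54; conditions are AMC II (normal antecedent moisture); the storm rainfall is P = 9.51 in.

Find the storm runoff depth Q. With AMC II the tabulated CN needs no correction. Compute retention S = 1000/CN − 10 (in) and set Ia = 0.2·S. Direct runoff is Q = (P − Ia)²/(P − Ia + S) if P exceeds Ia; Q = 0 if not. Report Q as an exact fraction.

AMC II — tabulated CN = 54 applies directly.
Max retention: S = 1000/54 − 10 = 230/27 in (≈ 8.519 in)
Ia = 0.2S: 0.2·8.519 = 1.704 in (exactly 46/27)
Since P=9.510 > Ia=1.704: effective rainfall P−Ia = 21077/2700 in
Q: (21077/2700)² ÷ (44077/2700) = 444239929/119007900 in (≈ 3.733 in)

Q = 444239929/119007900 in ≈ 3.733 in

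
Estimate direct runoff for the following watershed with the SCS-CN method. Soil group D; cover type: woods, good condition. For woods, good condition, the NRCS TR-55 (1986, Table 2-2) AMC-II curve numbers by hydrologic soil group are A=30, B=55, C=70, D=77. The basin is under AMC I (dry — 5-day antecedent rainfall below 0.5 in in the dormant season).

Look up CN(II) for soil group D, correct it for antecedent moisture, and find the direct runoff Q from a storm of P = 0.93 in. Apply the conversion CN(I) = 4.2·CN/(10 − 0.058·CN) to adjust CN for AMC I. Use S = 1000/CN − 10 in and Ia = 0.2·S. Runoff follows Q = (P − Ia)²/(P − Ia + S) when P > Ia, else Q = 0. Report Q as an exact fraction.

Q = 0 in ≈ 0.000 in

NRCS table: woods, good condition, soil group D → CN(II) = 77
Dry (AMC I): CN(I) = 4.2·77/(10 − 0.058·77) = (1617/5)/(2767/500) = 161700/2767 ≈ 58.439
Retention S: 1000/CN − 10 with CN=58.439 → S = 11500/1617 ≈ 7.112 in
Ia = 0.2S: 0.2·7.112 = 1.422 in (exactly 2300/1617)
P = 0.930 ≤ Ia = 1.422 in: entire storm abstracted, Q = 0.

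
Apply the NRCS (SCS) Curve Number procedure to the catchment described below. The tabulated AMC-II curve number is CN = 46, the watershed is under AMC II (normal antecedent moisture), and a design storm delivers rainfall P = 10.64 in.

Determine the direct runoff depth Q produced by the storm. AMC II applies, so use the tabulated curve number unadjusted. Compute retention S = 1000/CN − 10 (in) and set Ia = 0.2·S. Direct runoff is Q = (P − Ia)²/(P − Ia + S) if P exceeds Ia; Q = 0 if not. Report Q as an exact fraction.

Average conditions: CN = 46 (no AMC adjustment).
Max retention: S = 1000/46 − 10 = 270/23 in (≈ 11.739 in)
Initial abstraction Ia = S/5 = (270/23)/5 = 54/23 ≈ 2.348 in
Excess rainfall: 10.640 − 2.348 = 8.292 in; P > Ia so Q > 0
Q = (4768/575)²/((4768/575) + 270/23) = (22733824/330625)/(11518/575) = 11366912/3311425 in ≈ 3.433 in

Q = 11366912/3311425 in ≈ 3.433 in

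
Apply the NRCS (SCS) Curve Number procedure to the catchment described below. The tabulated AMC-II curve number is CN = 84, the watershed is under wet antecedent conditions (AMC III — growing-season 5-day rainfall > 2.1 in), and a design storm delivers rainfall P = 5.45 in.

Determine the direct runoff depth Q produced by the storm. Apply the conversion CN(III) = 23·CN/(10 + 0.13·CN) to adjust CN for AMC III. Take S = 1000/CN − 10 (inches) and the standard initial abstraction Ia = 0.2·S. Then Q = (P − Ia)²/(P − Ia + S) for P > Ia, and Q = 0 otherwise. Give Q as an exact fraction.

Q = 2605796209/570394020 in ≈ 4.568 in

CN(III) from CN(II)=84: (23·84)/(10 + 0.13·84) = 48300/523 ≈ 92.352
Retention S: 1000/CN − 10 with CN=92.352 → S = 400/483 ≈ 0.828 in
Ia = 0.2S: 0.2·0.828 = 0.166 in (exactly 80/483)
P − Ia = 5.450 − 0.166 = 51047/9660 ≈ 5.284 in (> 0, runoff occurs)
Runoff Q = (P−Ia)²/(P−Ia+S) = (5.284)²/(5.284+0.828) = 2605796209/570394020 ≈ 4.568 in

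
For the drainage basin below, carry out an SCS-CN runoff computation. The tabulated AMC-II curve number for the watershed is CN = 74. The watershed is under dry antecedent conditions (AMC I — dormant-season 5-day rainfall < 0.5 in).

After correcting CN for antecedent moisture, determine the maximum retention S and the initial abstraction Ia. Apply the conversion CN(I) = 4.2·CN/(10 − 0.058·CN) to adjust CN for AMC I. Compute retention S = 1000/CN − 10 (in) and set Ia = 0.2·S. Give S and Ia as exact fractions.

S = 6500/777 in ≈ 8.366 in; Ia = 1300/777 in ≈ 1.673 in

Dry (AMC I): CN(I) = 4.2·74/(10 − 0.058·74) = (1554/5)/(1427/250) = 77700/1427 ≈ 54.450
S = 1000/(77700/1427) − 10 = 6500/777 in ≈ 8.366 in
Initial abstraction Ia = S/5 = (6500/777)/5 = 1300/777 ≈ 1.673 in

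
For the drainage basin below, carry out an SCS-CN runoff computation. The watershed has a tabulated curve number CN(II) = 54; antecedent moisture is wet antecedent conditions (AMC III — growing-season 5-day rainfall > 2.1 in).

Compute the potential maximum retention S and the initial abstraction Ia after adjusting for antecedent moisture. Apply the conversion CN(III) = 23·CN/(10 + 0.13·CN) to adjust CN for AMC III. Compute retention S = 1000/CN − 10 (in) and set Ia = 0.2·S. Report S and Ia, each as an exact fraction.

CN(III) from CN(II)=54: (23·54)/(10 + 0.13·54) = 2700/37 ≈ 72.973
Max retention: S = 1000/(2700/37) − 10 = 100/27 in (≈ 3.704 in)
Ia = 0.2S: 0.2·3.704 = 0.741 in (exactly 20/27)

S = 100/27 in ≈ 3.704 in; Ia = 20/27 in ≈ 0.741 in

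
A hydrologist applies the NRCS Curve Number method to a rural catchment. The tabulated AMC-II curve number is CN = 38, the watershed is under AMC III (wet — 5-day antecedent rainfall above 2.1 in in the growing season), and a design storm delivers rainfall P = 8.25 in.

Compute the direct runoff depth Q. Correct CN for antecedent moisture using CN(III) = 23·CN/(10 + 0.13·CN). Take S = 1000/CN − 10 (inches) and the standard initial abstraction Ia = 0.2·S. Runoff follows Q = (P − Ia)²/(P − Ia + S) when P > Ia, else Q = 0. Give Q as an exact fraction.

Adjust CN=38 to AMC III: 23·38/(10 + 0.13·38) → 874 ÷ (747/50) = 43700/747 ≈ 58.501
Max retention: S = 1000/(43700/747) − 10 = 3100/437 in (≈ 7.094 in)
Ia = 0.2·(3100/437) = 620/437 in ≈ 1.419 in
Since P=8.250 > Ia=1.419: effective rainfall P−Ia = 11941/1748 in
Runoff Q = (P−Ia)²/(P−Ia+S) = (6.831)²/(6.831+7.094) = 142587481/42548068 ≈ 3.351 in

Q = 142587481/42548068 in ≈ 3.351 in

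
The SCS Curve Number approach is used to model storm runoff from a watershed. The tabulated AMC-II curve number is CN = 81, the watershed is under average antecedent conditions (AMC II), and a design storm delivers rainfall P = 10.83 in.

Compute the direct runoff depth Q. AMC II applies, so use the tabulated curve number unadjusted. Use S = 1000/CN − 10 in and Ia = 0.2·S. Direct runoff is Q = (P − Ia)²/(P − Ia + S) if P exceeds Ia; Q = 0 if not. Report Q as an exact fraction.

CN(II) = 81; AMC II needs no correction.
S = 1000/81 − 10 = 190/81 in ≈ 2.346 in
Initial abstraction Ia = S/5 = (190/81)/5 = 38/81 ≈ 0.469 in
Excess rainfall: 10.830 − 0.469 = 10.361 in; P > Ia so Q > 0
Q: (83923/8100)² ÷ (102923/8100) = 370687891/43877700 in (≈ 8.448 in)

Q = 370687891/43877700 in ≈ 8.448 in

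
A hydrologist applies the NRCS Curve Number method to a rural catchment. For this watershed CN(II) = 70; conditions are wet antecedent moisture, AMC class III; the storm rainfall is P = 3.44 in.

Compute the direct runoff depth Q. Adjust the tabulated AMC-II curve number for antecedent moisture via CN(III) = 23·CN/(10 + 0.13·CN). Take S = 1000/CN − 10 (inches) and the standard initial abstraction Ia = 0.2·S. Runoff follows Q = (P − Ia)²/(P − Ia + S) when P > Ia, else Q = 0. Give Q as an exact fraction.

Q = 76211858/39940075 in ≈ 1.908 in

CN(III) from CN(II)=70: (23·70)/(10 + 0.13·70) = 16100/191 ≈ 84.293
S = 1000/(16100/191) − 10 = 300/161 in ≈ 1.863 in
Ia = 0.2·(300/161) = 60/161 in ≈ 0.373 in
P − Ia = 3.440 − 0.373 = 12346/4025 ≈ 3.067 in (> 0, runoff occurs)
Q = (12346/4025)²/((12346/4025) + 300/161) = (152423716/16200625)/(19846/4025) = 76211858/39940075 in ≈ 1.908 in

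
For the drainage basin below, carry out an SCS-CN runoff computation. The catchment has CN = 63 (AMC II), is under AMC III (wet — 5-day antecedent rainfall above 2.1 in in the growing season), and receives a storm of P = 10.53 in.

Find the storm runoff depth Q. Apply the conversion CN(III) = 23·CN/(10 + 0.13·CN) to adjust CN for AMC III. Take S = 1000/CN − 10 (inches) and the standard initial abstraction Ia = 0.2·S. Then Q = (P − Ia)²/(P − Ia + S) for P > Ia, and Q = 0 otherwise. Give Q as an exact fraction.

CN(III) from CN(II)=63: (23·63)/(10 + 0.13·63) = 144900/1819 ≈ 79.659
Retention S: 1000/CN − 10 with CN=79.659 → S = 3700/1449 ≈ 2.553 in
Initial abstraction Ia = S/5 = (3700/1449)/5 = 740/1449 ≈ 0.511 in
Since P=10.530 > Ia=0.511: effective rainfall P−Ia = 1451797/144900 in
Runoff Q = (P−Ia)²/(P−Ia+S) = (10.019)²/(10.019+2.553) = 2107714529209/263978385300 ≈ 7.984 in

Q = 2107714529209/263978385300 in ≈ 7.984 in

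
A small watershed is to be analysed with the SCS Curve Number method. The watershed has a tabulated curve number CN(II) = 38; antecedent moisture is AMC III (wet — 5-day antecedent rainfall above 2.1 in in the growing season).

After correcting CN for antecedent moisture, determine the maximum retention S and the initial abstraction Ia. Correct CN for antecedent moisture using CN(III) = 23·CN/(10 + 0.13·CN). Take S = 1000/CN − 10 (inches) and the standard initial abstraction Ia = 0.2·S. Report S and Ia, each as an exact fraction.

CN(III) from CN(II)=38: (23·38)/(10 + 0.13·38) = 43700/747 ≈ 58.501
Max retention: S = 1000/(43700/747) − 10 = 3100/437 in (≈ 7.094 in)
Ia = 0.2·(3100/437) = 620/437 in ≈ 1.419 in

S = 3100/437 in ≈ 7.094 in; Ia = 620/437 in ≈ 1.419 in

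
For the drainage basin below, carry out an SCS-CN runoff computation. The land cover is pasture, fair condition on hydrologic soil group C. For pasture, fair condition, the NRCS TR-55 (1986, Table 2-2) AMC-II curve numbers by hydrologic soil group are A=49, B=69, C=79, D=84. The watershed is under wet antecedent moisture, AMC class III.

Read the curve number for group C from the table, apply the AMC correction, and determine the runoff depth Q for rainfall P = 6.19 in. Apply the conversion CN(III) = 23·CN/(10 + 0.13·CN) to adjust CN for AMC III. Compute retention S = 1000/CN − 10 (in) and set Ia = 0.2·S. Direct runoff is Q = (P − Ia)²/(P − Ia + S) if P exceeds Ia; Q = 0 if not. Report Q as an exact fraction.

Q = 1172289094729/234887769100 in ≈ 4.991 in

NRCS table: pasture, fair condition, soil group C → CN(II) = 79
Adjust CN=79 to AMC III: 23·79/(10 + 0.13·79) → 1817 ÷ (2027/100) = 181700/2027 ≈ 89.640
Retention S: 1000/CN − 10 with CN=89.640 → S = 2100/1817 ≈ 1.156 in
Initial abstraction Ia = S/5 = (2100/1817)/5 = 420/1817 ≈ 0.231 in
P − Ia = 6.190 − 0.231 = 1082723/181700 ≈ 5.959 in (> 0, runoff occurs)
Runoff Q = (P−Ia)²/(P−Ia+S) = (5.959)²/(5.959+1.156) = 1172289094729/234887769100 ≈ 4.991 in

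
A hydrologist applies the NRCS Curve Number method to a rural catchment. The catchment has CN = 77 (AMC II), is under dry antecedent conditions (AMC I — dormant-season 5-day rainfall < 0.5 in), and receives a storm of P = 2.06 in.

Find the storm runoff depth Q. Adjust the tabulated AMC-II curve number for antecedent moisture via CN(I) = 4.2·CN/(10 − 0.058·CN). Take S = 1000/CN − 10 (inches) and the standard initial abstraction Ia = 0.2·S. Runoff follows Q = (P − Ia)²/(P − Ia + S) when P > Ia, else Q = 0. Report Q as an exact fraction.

Q = 2657505601/50656648350 in ≈ 0.052 in

Dry (AMC I): CN(I) = 4.2·77/(10 − 0.058·77) = (1617/5)/(2767/500) = 161700/2767 ≈ 58.439
Retention S: 1000/CN − 10 with CN=58.439 → S = 11500/1617 ≈ 7.112 in
Initial abstraction Ia = S/5 = (11500/1617)/5 = 2300/1617 ≈ 1.422 in
Excess rainfall: 2.060 − 1.422 = 0.638 in; P > Ia so Q > 0
Q: (51551/80850)² ÷ (626551/80850) = 2657505601/50656648350 in (≈ 0.052 in)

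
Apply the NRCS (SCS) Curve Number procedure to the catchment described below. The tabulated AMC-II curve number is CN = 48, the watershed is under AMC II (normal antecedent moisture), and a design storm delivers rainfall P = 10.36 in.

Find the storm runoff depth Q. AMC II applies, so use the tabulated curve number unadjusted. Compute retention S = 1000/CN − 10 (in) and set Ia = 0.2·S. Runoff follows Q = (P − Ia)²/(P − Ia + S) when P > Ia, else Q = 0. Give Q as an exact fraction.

Q = 1510441/428100 in ≈ 3.528 in

Average conditions: CN = 48 (no AMC adjustment).
S = 1000/48 − 10 = 65/6 in ≈ 10.833 in
Initial abstraction Ia = S/5 = (65/6)/5 = 13/6 ≈ 2.167 in
P − Ia = 10.360 − 2.167 = 1229/150 ≈ 8.193 in (> 0, runoff occurs)
Q = (1229/150)²/((1229/150) + 65/6) = (1510441/22500)/(1427/75) = 1510441/428100 in ≈ 3.528 in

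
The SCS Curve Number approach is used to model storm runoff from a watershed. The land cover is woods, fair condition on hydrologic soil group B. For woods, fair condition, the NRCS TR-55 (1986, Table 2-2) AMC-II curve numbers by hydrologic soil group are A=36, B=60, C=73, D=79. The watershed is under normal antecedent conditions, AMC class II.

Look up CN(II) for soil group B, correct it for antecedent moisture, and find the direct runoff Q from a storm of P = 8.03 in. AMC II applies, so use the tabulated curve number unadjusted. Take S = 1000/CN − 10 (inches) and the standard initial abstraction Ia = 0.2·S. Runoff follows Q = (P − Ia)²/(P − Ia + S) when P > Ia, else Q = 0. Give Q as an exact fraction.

Q = 4036081/1202700 in ≈ 3.356 in

NRCS table: woods, fair condition, soil group B → CN(II) = 60
CN(II) = 60; AMC II needs no correction.
Retention S: 1000/CN − 10 with CN=60.000 → S = 20/3 ≈ 6.667 in
Ia = 0.2·(20/3) = 4/3 in ≈ 1.333 in
Excess rainfall: 8.030 − 1.333 = 6.697 in; P > Ia so Q > 0
Runoff Q = (P−Ia)²/(P−Ia+S) = (6.697)²/(6.697+6.667) = 4036081/1202700 ≈ 3.356 in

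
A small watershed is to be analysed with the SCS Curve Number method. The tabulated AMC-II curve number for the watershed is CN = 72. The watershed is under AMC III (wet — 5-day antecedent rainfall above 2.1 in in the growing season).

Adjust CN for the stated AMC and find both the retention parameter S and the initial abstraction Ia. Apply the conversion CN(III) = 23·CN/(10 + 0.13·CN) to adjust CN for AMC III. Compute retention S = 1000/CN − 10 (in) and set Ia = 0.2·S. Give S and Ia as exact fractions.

S = 350/207 in ≈ 1.691 in; Ia = 70/207 in ≈ 0.338 in

Adjust CN=72 to AMC III: 23·72/(10 + 0.13·72) → 1656 ÷ (484/25) = 10350/121 ≈ 85.537
Retention S: 1000/CN − 10 with CN=85.537 → S = 350/207 ≈ 1.691 in
Initial abstraction Ia = S/5 = (350/207)/5 = 70/207 ≈ 0.338 in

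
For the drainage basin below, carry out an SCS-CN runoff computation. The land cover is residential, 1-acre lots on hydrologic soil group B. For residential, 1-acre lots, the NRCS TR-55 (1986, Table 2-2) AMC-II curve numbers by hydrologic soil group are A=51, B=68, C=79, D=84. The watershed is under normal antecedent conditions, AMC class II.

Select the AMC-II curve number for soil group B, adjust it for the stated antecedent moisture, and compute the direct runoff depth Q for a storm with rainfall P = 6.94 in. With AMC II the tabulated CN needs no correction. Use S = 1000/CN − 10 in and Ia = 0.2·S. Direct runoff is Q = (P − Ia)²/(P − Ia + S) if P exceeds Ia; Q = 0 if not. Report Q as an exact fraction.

NRCS table: residential, 1-acre lots, soil group B → CN(II) = 68
CN(II) = 68; AMC II needs no correction.
Retention S: 1000/CN − 10 with CN=68.000 → S = 80/17 ≈ 4.706 in
Initial abstraction Ia = S/5 = (80/17)/5 = 16/17 ≈ 0.941 in
P − Ia = 6.940 − 0.941 = 5099/850 ≈ 5.999 in (> 0, runoff occurs)
Q = (5099/850)²/((5099/850) + 80/17) = (25999801/722500)/(9099/850) = 25999801/7734150 in ≈ 3.362 in

Q = 25999801/7734150 in ≈ 3.362 in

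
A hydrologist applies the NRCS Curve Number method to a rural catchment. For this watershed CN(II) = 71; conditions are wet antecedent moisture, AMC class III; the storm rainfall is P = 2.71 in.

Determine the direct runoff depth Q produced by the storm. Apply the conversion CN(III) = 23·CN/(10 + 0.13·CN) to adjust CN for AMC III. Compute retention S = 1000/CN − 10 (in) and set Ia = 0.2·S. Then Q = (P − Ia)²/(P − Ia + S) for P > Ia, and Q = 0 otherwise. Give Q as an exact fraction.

Wet (AMC III): CN(III) = 23·71/(10 + 0.13·71) = 1633/(1923/100) = 163300/1923 ≈ 84.919
Retention S: 1000/CN − 10 with CN=84.919 → S = 2900/1633 ≈ 1.776 in
Ia = 0.2S: 0.2·1.776 = 0.355 in (exactly 580/1633)
Since P=2.710 > Ia=0.355: effective rainfall P−Ia = 384543/163300 in
Q = (384543/163300)²/((384543/163300) + 2900/1633) = (147873318849/26666890000)/(674543/163300) = 147873318849/110152871900 in ≈ 1.342 in

Q = 147873318849/110152871900 in ≈ 1.342 in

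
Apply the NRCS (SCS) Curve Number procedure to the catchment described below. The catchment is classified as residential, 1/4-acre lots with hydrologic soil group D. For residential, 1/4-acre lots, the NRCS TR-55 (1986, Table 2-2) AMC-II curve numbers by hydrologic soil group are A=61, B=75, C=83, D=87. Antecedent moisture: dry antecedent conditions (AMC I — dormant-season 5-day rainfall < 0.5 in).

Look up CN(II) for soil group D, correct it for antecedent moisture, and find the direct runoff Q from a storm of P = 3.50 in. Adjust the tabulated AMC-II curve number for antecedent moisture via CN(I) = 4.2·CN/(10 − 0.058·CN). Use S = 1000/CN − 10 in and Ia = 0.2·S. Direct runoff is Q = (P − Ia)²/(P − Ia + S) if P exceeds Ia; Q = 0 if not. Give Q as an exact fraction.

NRCS table: residential, 1/4-acre lots, soil group D → CN(II) = 87
Dry (AMC I): CN(I) = 4.2·87/(10 − 0.058·87) = (1827/5)/(2477/500) = 182700/2477 ≈ 73.759
S = 1000/(182700/2477) − 10 = 6500/1827 in ≈ 3.558 in
Ia = 0.2S: 0.2·3.558 = 0.712 in (exactly 1300/1827)
Since P=3.500 > Ia=0.712: effective rainfall P−Ia = 10189/3654 in
Q = (10189/3654)²/((10189/3654) + 6500/1827) = (103815721/13351716)/(23189/3654) = 103815721/84732606 in ≈ 1.225 in

Q = 103815721/84732606 in ≈ 1.225 in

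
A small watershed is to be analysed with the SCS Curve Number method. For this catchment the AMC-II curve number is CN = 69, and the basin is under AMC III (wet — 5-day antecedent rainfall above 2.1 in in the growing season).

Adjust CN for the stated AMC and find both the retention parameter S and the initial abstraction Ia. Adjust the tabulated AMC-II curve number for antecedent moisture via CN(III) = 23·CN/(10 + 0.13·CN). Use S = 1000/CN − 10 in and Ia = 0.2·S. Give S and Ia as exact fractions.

S = 3100/1587 in ≈ 1.953 in; Ia = 620/1587 in ≈ 0.391 in

Adjust CN=69 to AMC III: 23·69/(10 + 0.13·69) → 1587 ÷ (1897/100) = 158700/1897 ≈ 83.658
S = 1000/(158700/1897) − 10 = 3100/1587 in ≈ 1.953 in
Ia = 0.2S: 0.2·1.953 = 0.391 in (exactly 620/1587)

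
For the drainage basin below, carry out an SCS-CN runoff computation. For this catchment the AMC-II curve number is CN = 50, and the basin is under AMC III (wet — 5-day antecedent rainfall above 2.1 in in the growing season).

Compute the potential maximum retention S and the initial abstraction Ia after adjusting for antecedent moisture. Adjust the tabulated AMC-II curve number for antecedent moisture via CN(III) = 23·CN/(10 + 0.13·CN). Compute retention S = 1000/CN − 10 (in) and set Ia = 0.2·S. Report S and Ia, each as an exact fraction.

Wet (AMC III): CN(III) = 23·50/(10 + 0.13·50) = 1150/(33/2) = 2300/33 ≈ 69.697
S = 1000/(2300/33) − 10 = 100/23 in ≈ 4.348 in
Ia = 0.2S: 0.2·4.348 = 0.870 in (exactly 20/23)

S = 100/23 in ≈ 4.348 in; Ia = 20/23 in ≈ 0.870 in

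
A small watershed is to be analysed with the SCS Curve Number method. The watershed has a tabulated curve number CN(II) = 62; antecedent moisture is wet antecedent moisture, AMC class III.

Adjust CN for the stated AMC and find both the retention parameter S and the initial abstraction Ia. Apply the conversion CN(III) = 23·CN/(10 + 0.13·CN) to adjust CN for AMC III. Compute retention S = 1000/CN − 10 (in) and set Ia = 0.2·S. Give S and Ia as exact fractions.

S = 1900/713 in ≈ 2.665 in; Ia = 380/713 in ≈ 0.533 in

Wet (AMC III): CN(III) = 23·62/(10 + 0.13·62) = 1426/(903/50) = 71300/903 ≈ 78.959
Retention S: 1000/CN − 10 with CN=78.959 → S = 1900/713 ≈ 2.665 in
Ia = 0.2·(1900/713) = 380/713 in ≈ 0.533 in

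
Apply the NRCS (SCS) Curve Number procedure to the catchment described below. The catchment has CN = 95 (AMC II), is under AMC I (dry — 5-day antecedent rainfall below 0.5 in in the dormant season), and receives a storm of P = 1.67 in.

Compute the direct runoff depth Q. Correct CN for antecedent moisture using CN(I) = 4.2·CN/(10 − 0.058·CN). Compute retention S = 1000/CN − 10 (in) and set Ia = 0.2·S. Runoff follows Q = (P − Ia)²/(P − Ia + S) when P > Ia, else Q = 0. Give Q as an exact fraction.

Adjust CN=95 to AMC I: 4.2·95/(10 − 0.058·95) → 399 ÷ (449/100) = 39900/449 ≈ 88.864
Max retention: S = 1000/(39900/449) − 10 = 500/399 in (≈ 1.253 in)
Ia = 0.2·(500/399) = 100/399 in ≈ 0.251 in
Excess rainfall: 1.670 − 0.251 = 1.419 in; P > Ia so Q > 0
Runoff Q = (P−Ia)²/(P−Ia+S) = (1.419)²/(1.419+1.253) = 3207296689/4254656700 ≈ 0.754 in

Q = 3207296689/4254656700 in ≈ 0.754 in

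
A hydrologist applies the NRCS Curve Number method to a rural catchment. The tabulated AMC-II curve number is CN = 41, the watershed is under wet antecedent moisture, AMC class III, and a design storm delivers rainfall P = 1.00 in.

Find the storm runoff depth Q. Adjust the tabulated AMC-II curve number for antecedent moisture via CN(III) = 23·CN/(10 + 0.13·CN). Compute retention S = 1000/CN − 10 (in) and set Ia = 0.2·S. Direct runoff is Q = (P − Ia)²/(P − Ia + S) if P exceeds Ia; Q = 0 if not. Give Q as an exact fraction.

CN(III) from CN(II)=41: (23·41)/(10 + 0.13·41) = 94300/1533 ≈ 61.513
Retention S: 1000/CN − 10 with CN=61.513 → S = 5900/943 ≈ 6.257 in
Ia = 0.2·(5900/943) = 1180/943 in ≈ 1.251 in
P = 1.000 ≤ Ia = 1.251 in: entire storm abstracted, Q = 0.

Q = 0 in ≈ 0.000 in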